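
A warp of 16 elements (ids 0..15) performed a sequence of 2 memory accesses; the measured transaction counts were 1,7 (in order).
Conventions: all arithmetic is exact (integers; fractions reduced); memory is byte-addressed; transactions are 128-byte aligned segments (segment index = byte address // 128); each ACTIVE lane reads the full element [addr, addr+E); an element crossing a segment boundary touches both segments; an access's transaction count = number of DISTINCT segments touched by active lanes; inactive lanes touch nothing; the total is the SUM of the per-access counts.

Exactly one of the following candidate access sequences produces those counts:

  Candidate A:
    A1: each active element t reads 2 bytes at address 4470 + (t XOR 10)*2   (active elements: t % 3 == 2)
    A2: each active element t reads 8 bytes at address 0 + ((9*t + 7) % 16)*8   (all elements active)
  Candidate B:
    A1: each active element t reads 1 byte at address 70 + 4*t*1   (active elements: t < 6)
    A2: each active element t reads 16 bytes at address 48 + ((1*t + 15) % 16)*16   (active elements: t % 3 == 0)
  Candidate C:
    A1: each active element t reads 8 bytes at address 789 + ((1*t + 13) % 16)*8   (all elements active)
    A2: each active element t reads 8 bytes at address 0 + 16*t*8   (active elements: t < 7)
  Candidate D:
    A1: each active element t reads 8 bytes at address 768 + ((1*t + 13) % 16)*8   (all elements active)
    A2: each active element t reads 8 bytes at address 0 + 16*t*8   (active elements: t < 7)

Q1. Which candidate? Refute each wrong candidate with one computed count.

A: A1 gives 2 transactions, not 1
B: A2 gives 3 transactions, not 7
C: A1 gives 2 transactions, not 1
D: all counts match (1,7)

Answer: D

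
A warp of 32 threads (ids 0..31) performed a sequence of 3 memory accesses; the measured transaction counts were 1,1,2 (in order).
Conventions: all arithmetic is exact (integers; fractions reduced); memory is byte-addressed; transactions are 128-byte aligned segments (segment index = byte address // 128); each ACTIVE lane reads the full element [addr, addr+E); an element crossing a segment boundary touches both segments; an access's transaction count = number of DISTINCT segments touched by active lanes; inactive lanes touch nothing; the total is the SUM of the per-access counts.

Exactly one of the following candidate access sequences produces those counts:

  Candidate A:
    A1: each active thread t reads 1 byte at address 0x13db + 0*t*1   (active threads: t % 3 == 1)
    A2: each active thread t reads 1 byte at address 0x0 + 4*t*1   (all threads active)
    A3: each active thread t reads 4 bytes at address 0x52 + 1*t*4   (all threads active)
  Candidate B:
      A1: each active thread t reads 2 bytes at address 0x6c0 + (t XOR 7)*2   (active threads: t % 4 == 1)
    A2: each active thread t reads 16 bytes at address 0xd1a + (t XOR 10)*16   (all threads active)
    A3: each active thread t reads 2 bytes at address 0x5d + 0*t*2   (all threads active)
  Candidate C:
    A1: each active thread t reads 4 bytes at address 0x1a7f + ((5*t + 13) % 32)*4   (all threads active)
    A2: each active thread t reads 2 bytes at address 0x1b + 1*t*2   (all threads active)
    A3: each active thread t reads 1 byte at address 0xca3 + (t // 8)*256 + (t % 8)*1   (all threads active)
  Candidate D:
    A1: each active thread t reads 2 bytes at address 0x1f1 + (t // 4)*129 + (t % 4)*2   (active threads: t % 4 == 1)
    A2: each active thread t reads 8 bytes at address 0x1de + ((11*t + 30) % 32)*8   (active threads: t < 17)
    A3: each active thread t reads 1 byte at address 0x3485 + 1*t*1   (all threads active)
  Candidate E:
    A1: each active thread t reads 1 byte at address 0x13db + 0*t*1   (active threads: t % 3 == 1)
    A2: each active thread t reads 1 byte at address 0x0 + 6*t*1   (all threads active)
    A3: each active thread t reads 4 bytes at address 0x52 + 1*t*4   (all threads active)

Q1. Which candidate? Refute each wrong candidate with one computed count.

B: A2 gives 5 transactions, not 1
C: A1 gives 2 transactions, not 1
D: A1 gives 8 transactions, not 1
E: A2 gives 2 transactions, not 1
A: all counts match (1,1,2)

Answer: A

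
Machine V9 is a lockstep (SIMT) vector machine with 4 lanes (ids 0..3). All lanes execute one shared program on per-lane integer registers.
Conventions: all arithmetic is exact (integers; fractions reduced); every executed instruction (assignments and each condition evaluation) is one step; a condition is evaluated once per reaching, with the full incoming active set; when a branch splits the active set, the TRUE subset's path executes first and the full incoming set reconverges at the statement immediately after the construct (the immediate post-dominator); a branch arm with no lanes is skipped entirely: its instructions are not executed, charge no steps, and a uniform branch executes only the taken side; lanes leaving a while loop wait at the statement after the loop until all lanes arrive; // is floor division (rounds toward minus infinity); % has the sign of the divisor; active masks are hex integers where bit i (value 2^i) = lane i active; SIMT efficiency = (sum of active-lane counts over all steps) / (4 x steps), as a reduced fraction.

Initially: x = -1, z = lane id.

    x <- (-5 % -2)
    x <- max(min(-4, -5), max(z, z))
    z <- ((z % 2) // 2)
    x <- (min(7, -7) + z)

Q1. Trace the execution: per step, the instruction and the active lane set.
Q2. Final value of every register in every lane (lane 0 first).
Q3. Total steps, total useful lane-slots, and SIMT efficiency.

step 0: x <- (-5 % -2)               0xf
step 1: x <- max(min(-4, -5), max(z, z)) 0xf
step 2: z <- ((z % 2) // 2)          0xf
step 3: x <- (min(7, -7) + z)        0xf

Answer: 4 steps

x: -7,-7,-7,-7
z: 0,0,0,0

steps = 4; useful = 16; efficiency = 16/16 = 1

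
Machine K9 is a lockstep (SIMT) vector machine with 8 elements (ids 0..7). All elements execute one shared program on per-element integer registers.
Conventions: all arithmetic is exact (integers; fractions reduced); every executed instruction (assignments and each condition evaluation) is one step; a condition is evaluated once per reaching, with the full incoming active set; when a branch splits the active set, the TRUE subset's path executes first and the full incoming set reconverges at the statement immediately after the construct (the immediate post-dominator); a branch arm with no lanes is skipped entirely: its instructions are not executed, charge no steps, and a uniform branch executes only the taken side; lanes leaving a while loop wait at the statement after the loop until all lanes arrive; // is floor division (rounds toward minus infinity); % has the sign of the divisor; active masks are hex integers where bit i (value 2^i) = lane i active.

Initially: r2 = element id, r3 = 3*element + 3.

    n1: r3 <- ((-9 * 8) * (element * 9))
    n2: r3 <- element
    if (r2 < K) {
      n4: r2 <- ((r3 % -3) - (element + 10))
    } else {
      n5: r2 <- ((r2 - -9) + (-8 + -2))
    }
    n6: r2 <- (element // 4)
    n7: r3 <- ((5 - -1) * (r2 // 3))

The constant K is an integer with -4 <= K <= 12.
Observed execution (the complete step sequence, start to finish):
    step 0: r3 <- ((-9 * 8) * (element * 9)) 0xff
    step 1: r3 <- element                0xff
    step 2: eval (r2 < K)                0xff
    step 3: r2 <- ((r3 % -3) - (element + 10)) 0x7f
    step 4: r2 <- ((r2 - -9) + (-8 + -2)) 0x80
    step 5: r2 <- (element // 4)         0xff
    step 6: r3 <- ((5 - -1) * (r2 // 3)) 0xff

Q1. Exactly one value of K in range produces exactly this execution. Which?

Answer: K = 7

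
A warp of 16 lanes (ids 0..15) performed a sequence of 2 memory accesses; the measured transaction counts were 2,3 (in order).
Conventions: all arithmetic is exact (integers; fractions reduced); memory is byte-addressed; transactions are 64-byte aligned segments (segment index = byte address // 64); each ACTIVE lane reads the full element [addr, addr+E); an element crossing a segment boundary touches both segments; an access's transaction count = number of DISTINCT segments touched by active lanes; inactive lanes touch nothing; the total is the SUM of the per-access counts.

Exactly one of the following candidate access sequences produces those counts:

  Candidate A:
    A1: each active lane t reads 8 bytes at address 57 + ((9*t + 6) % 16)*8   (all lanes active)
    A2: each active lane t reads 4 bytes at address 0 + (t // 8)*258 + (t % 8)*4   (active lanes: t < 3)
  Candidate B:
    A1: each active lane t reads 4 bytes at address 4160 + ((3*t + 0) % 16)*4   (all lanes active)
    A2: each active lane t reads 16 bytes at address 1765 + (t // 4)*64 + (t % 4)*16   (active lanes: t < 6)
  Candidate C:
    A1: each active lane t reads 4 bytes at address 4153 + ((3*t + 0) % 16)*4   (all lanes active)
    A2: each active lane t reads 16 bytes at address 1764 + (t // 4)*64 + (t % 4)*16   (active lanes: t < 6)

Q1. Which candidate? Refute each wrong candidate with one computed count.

A: A1 gives 3 transactions, not 2
B: A1 gives 1 transaction, not 2
C: all counts match (2,3)

Answer: C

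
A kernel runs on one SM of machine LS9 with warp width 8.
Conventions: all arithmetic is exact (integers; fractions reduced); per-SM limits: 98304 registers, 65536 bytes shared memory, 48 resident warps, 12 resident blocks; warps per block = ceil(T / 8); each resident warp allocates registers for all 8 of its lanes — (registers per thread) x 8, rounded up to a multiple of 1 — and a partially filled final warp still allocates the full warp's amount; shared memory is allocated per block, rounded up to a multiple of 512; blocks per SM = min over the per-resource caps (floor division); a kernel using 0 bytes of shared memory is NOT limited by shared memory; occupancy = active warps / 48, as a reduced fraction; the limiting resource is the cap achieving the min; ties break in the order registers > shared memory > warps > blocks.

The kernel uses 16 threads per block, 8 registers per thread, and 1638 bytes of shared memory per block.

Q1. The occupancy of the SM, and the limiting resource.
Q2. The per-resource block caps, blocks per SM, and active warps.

Answer: occupancy 1/2, limited by blocks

registers: 768 blocks
shared memory: 32 blocks
warps: 24 blocks
blocks: 12 blocks

Answer: 12 blocks, 24 active warps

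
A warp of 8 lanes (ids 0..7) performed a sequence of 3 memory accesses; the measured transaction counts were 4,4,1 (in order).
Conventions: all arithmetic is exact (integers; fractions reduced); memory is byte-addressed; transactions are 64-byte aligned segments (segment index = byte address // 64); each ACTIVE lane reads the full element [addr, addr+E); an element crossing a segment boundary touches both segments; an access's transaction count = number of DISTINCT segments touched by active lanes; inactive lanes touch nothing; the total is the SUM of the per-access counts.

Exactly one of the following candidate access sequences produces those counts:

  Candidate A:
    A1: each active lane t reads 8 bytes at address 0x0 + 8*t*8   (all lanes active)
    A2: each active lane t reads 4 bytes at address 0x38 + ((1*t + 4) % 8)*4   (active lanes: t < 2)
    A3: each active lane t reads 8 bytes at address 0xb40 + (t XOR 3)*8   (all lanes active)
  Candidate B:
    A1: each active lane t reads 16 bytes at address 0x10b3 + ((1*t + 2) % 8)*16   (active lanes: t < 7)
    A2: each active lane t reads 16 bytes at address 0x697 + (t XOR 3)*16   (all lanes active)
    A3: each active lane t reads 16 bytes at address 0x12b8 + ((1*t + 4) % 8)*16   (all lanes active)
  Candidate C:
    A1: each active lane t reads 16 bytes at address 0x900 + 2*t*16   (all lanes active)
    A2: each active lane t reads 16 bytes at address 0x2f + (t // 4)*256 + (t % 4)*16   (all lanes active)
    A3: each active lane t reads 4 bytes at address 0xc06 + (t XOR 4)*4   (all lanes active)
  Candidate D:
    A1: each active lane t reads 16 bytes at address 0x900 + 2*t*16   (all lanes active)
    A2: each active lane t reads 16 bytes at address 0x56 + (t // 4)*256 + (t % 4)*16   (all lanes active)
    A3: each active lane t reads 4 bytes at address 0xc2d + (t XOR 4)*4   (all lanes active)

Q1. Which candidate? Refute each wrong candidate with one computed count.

A: A1 gives 8 transactions, not 4
B: A1 gives 3 transactions, not 4
D: A3 gives 2 transactions, not 1
C: all counts match (4,4,1)

Answer: C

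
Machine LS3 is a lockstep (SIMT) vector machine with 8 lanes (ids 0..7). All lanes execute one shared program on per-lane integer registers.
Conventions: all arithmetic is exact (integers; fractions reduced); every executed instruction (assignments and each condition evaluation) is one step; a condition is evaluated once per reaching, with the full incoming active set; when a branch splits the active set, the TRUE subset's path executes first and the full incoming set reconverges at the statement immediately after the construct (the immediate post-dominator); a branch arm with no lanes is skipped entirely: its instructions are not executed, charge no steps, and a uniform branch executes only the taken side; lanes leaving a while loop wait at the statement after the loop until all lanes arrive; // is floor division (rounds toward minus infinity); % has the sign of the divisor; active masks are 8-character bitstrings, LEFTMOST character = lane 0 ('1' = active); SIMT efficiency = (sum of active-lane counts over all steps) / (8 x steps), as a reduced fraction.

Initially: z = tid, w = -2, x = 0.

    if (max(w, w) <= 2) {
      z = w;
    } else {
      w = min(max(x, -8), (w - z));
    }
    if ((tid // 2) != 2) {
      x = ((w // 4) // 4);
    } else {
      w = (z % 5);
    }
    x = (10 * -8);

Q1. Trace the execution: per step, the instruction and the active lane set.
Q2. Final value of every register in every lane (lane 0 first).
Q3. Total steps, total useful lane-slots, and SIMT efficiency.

step 0: eval (max(w, w) <= 2)        11111111
step 1: z <- w                       11111111
step 2: eval ((tid // 2) != 2)       11111111
step 3: x <- ((w // 4) // 4)         11110011
step 4: w <- (z % 5)                 00001100
step 5: x <- (10 * -8)               11111111

Answer: 6 steps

z: -2,-2,-2,-2,-2,-2,-2,-2
w: -2,-2,-2,-2,3,3,-2,-2
x: -80,-80,-80,-80,-80,-80,-80,-80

steps = 6; useful = 40; efficiency = 40/48 = 5/6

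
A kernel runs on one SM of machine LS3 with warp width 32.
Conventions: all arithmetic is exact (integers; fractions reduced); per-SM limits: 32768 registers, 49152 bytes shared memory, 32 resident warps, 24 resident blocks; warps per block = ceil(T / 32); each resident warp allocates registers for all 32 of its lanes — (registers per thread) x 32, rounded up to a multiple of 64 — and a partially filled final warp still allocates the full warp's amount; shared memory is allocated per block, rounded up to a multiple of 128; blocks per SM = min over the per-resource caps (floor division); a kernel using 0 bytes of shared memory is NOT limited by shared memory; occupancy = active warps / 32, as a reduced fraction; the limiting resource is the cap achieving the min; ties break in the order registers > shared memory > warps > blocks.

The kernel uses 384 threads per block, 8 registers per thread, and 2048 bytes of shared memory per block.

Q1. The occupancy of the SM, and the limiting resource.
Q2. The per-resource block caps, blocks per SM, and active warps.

Answer: occupancy 3/4, limited by warps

registers: 10 blocks
shared memory: 24 blocks
warps: 2 blocks
blocks: 24 blocks

Answer: 2 blocks, 24 active warps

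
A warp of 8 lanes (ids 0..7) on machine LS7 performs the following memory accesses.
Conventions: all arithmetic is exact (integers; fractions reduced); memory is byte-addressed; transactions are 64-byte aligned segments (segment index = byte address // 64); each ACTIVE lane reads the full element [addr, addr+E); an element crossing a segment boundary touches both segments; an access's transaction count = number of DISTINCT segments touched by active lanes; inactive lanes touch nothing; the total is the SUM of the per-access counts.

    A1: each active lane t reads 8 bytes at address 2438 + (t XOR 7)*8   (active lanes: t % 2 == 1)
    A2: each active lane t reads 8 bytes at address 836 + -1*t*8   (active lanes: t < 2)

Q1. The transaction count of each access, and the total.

A1: 1 transaction
A2: 2 transactions

Answer: 1,2; total 3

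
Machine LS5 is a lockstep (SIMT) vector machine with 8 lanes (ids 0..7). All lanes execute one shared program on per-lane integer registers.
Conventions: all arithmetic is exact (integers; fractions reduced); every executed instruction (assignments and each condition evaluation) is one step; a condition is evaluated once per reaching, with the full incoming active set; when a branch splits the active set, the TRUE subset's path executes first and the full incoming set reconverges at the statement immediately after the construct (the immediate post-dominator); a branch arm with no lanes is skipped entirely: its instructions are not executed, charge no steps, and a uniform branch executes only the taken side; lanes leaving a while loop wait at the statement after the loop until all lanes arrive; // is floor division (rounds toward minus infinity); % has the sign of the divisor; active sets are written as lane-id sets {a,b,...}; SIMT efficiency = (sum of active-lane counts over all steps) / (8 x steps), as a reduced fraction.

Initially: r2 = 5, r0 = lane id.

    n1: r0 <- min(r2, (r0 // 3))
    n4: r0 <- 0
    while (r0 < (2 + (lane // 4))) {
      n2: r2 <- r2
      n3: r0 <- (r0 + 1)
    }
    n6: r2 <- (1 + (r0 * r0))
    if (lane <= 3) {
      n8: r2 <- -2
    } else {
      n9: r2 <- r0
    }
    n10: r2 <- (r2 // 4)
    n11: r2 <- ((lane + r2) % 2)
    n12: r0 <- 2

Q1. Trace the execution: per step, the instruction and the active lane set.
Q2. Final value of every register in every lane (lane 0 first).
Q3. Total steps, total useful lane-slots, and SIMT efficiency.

step 0: r0 <- min(r2, (r0 // 3))     {0,1,2,3,4,5,6,7}
step 1: r0 <- 0                      {0,1,2,3,4,5,6,7}
step 2: eval (r0 < (2 + (lane // 4))) {0,1,2,3,4,5,6,7}
step 3: r2 <- r2                     {0,1,2,3,4,5,6,7}
step 4: r0 <- (r0 + 1)               {0,1,2,3,4,5,6,7}
step 5: eval (r0 < (2 + (lane // 4))) {0,1,2,3,4,5,6,7}
step 6: r2 <- r2                     {0,1,2,3,4,5,6,7}
step 7: r0 <- (r0 + 1)               {0,1,2,3,4,5,6,7}
step 8: eval (r0 < (2 + (lane // 4))) {0,1,2,3,4,5,6,7}
step 9: r2 <- r2                     {4,5,6,7}
step 10: r0 <- (r0 + 1)               {4,5,6,7}
step 11: eval (r0 < (2 + (lane // 4))) {4,5,6,7}
step 12: r2 <- (1 + (r0 * r0))        {0,1,2,3,4,5,6,7}
step 13: eval (lane <= 3)             {0,1,2,3,4,5,6,7}
step 14: r2 <- -2                     {0,1,2,3}
step 15: r2 <- r0                     {4,5,6,7}
step 16: r2 <- (r2 // 4)              {0,1,2,3,4,5,6,7}
step 17: r2 <- ((lane + r2) % 2)      {0,1,2,3,4,5,6,7}
step 18: r0 <- 2                      {0,1,2,3,4,5,6,7}

Answer: 19 steps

r2: 1,0,1,0,0,1,0,1
r0: 2,2,2,2,2,2,2,2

steps = 19; useful = 132; efficiency = 132/152 = 33/38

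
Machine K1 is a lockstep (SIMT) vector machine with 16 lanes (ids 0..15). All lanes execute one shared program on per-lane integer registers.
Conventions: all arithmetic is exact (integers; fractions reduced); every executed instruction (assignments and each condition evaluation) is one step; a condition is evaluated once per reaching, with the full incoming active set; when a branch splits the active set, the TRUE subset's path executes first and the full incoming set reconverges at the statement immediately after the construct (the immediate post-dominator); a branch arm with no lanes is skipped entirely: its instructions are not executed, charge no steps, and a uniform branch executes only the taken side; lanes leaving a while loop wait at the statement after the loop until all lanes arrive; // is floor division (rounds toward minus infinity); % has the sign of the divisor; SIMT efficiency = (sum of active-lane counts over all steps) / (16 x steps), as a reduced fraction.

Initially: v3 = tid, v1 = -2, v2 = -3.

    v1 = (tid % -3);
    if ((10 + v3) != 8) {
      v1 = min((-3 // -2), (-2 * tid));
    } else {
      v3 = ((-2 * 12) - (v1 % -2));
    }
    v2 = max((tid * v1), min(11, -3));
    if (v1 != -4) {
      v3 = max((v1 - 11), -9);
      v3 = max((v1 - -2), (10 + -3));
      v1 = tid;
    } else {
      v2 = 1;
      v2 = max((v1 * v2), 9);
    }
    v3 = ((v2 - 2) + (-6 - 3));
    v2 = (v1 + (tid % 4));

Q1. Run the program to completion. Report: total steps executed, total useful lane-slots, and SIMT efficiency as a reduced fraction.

Answer: 12 steps, 159 useful, 53/64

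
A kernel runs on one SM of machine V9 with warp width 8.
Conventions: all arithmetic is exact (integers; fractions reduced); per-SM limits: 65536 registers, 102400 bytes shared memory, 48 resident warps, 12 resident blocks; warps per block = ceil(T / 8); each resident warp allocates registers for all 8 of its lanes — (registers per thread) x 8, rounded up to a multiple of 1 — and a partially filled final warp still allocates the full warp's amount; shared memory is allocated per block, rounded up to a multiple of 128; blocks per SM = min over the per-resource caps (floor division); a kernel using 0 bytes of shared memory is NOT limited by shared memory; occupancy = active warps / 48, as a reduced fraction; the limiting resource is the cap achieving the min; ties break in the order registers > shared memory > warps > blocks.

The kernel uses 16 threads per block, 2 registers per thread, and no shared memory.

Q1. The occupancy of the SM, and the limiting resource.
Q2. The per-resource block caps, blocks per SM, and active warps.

Answer: occupancy 1/2, limited by blocks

registers: 2048 blocks
shared memory: no limit (kernel uses none)
warps: 24 blocks
blocks: 12 blocks

Answer: 12 blocks, 24 active warps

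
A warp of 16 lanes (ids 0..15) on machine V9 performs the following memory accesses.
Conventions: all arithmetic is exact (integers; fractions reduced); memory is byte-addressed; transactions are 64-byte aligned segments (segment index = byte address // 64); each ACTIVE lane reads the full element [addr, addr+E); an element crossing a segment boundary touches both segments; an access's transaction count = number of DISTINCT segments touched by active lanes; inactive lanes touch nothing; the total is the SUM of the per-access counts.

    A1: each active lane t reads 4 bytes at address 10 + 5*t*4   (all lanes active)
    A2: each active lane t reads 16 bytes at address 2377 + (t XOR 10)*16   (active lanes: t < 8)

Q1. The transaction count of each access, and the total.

A1: 5 transactions
A2: 3 transactions

Answer: 5,3; total 8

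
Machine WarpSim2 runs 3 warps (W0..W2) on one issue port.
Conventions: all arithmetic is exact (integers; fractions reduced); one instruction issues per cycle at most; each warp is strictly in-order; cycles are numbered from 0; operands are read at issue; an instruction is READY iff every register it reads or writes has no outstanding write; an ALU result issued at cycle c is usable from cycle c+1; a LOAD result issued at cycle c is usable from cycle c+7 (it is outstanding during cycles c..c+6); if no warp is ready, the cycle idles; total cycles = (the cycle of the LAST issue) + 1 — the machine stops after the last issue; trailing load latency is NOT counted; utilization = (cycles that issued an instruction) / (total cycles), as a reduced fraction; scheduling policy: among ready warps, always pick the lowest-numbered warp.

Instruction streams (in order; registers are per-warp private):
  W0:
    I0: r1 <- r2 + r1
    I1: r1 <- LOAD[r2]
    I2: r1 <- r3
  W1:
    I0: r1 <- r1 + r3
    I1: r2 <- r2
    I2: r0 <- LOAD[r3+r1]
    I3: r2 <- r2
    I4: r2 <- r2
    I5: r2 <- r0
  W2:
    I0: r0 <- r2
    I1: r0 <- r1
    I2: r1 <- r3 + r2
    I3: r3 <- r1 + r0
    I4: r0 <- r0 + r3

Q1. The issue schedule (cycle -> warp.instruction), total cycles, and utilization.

cycle 0: W0.I0
cycle 1: W0.I1
cycle 2: W1.I0
cycle 3: W1.I1
cycle 4: W1.I2
cycle 5: W1.I3
cycle 6: W1.I4
cycle 7: W2.I0
cycle 8: W0.I2
cycle 9: W2.I1
cycle 10: W2.I2
cycle 11: W1.I5
cycle 12: W2.I3
cycle 13: W2.I4

Answer: 14 cycles, utilization 1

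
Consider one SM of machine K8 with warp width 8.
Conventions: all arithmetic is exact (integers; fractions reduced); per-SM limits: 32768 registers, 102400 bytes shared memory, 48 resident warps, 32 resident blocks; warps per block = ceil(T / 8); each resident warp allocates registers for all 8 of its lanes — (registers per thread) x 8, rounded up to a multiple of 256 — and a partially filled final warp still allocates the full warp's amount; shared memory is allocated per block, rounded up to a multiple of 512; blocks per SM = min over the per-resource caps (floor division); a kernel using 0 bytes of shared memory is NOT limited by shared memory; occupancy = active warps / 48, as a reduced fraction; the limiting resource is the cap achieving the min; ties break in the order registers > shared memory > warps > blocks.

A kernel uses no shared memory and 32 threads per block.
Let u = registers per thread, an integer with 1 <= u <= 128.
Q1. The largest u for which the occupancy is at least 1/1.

Answer: u = 64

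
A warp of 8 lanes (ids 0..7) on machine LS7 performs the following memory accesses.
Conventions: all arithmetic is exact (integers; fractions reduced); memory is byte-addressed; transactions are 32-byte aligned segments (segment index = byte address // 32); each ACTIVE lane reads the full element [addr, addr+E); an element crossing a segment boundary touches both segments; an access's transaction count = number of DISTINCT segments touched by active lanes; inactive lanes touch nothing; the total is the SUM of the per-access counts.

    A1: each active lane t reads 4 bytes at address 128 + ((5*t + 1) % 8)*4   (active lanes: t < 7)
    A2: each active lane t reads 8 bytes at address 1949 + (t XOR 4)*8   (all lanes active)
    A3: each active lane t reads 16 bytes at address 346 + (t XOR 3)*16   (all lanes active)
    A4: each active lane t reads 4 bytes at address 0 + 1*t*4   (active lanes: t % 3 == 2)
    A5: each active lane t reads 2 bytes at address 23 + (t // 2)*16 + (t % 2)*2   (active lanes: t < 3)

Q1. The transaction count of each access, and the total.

A1: 1 transaction
A2: 3 transactions
A3: 5 transactions
A4: 1 transaction
A5: 2 transactions

Answer: 1,3,5,1,2; total 12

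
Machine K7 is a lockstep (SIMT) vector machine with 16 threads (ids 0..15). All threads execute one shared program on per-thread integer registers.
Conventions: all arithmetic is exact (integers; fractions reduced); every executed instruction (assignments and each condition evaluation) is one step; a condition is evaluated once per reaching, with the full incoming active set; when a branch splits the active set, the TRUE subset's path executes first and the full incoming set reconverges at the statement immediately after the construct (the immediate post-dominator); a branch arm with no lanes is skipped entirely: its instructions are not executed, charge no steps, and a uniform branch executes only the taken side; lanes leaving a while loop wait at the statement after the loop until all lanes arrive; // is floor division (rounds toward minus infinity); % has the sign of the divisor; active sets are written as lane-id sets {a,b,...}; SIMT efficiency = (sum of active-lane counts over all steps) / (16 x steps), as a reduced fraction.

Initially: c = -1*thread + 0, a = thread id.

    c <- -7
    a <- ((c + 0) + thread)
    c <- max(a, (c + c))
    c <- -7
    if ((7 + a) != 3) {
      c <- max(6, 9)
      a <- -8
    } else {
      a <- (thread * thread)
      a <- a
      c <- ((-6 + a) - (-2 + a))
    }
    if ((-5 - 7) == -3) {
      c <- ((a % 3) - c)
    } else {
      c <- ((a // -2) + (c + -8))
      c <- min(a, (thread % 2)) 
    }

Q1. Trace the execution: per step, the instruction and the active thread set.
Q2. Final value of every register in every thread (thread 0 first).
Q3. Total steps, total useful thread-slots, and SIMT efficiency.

step 0: c <- -7                      {0,1,2,3,4,5,6,7,8,9,10,11,12,13,14,15}
step 1: a <- ((c + 0) + thread)      {0,1,2,3,4,5,6,7,8,9,10,11,12,13,14,15}
step 2: c <- max(a, (c + c))         {0,1,2,3,4,5,6,7,8,9,10,11,12,13,14,15}
step 3: c <- -7                      {0,1,2,3,4,5,6,7,8,9,10,11,12,13,14,15}
step 4: eval ((7 + a) != 3)          {0,1,2,3,4,5,6,7,8,9,10,11,12,13,14,15}
step 5: c <- max(6, 9)               {0,1,2,4,5,6,7,8,9,10,11,12,13,14,15}
step 6: a <- -8                      {0,1,2,4,5,6,7,8,9,10,11,12,13,14,15}
step 7: a <- (thread * thread)       {3}
step 8: a <- a                       {3}
step 9: c <- ((-6 + a) - (-2 + a))   {3}
step 10: eval ((-5 - 7) == -3)        {0,1,2,3,4,5,6,7,8,9,10,11,12,13,14,15}
step 11: c <- ((a // -2) + (c + -8))  {0,1,2,3,4,5,6,7,8,9,10,11,12,13,14,15}
step 12: c <- min(a, (thread % 2))    {0,1,2,3,4,5,6,7,8,9,10,11,12,13,14,15}

Answer: 13 steps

c: -8,-8,-8,1,-8,-8,-8,-8,-8,-8,-8,-8,-8,-8,-8,-8
a: -8,-8,-8,9,-8,-8,-8,-8,-8,-8,-8,-8,-8,-8,-8,-8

steps = 13; useful = 161; efficiency = 161/208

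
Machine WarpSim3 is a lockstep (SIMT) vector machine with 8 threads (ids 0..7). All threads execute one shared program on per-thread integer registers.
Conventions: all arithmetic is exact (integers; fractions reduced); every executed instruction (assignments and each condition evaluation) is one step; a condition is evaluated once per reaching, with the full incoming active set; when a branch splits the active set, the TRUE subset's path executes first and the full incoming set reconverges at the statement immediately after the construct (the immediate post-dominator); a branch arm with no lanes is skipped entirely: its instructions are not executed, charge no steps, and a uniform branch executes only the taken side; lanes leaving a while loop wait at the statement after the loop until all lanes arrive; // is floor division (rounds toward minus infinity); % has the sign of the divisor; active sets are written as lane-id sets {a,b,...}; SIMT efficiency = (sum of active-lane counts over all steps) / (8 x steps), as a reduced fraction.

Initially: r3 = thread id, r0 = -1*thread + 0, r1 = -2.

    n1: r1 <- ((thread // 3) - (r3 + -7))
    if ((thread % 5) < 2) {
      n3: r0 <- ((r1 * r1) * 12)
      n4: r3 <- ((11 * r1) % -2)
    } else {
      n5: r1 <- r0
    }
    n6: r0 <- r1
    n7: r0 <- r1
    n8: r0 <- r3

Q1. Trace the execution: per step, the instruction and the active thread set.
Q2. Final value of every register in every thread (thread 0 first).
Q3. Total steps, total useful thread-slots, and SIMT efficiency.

step 0: r1 <- ((thread // 3) - (r3 + -7)) {0,1,2,3,4,5,6,7}
step 1: eval ((thread % 5) < 2)      {0,1,2,3,4,5,6,7}
step 2: r0 <- ((r1 * r1) * 12)       {0,1,5,6}
step 3: r3 <- ((11 * r1) % -2)       {0,1,5,6}
step 4: r1 <- r0                     {2,3,4,7}
step 5: r0 <- r1                     {0,1,2,3,4,5,6,7}
step 6: r0 <- r1                     {0,1,2,3,4,5,6,7}
step 7: r0 <- r3                     {0,1,2,3,4,5,6,7}

Answer: 8 steps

r3: -1,0,2,3,4,-1,-1,7
r0: -1,0,2,3,4,-1,-1,7
r1: 7,6,-2,-3,-4,3,3,-7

steps = 8; useful = 52; efficiency = 52/64 = 13/16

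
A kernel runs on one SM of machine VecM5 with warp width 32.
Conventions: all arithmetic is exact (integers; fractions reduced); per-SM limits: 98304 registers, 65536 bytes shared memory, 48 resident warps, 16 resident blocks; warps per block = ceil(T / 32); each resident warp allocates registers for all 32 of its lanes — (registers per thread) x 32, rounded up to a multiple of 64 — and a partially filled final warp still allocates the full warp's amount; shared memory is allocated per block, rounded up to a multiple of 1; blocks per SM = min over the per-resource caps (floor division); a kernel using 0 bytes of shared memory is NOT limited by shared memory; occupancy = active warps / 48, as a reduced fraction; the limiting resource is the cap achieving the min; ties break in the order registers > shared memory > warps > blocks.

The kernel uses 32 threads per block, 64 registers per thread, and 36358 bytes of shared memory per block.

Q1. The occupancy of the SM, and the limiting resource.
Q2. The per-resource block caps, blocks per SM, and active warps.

Answer: occupancy 1/48, limited by shared memory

registers: 48 blocks
shared memory: 1 block
warps: 48 blocks
blocks: 16 blocks

Answer: 1 block, 1 active warp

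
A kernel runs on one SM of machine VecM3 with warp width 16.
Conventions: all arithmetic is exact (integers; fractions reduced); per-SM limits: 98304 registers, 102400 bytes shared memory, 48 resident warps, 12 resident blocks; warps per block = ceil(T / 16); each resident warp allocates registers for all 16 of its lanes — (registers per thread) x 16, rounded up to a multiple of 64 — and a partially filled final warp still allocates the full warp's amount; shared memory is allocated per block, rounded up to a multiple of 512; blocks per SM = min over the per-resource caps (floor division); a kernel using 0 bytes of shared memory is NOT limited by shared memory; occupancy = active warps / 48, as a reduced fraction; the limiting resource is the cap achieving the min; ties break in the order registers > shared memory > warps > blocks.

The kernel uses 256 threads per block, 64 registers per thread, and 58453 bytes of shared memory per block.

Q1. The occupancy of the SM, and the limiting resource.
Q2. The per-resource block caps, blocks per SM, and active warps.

Answer: occupancy 1/3, limited by shared memory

registers: 6 blocks
shared memory: 1 block
warps: 3 blocks
blocks: 12 blocks

Answer: 1 block, 16 active warps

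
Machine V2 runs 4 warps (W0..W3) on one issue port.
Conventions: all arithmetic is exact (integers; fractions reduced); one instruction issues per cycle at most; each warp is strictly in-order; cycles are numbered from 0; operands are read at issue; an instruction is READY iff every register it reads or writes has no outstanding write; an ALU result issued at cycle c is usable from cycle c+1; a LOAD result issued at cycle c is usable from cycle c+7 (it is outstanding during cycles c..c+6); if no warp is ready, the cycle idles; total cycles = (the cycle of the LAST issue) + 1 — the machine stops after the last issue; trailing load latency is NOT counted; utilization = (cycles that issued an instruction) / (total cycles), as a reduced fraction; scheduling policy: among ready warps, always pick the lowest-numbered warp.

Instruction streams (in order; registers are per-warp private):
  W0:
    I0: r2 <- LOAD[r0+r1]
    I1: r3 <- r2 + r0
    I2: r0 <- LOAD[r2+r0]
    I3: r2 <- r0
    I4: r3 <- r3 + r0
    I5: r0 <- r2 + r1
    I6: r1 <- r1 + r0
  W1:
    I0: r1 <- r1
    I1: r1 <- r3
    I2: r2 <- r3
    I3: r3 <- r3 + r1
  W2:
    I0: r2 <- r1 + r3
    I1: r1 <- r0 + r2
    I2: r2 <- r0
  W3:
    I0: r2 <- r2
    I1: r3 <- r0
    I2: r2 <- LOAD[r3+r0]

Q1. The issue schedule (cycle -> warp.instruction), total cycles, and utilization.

cycle 0: W0.I0
cycle 1: W1.I0
cycle 2: W1.I1
cycle 3: W1.I2
cycle 4: W1.I3
cycle 5: W2.I0
cycle 6: W2.I1
cycle 7: W0.I1
cycle 8: W0.I2
cycle 9: W2.I2
cycle 10: W3.I0
cycle 11: W3.I1
cycle 12: W3.I2
cycle 13: idle
cycle 14: idle
cycle 15: W0.I3
cycle 16: W0.I4
cycle 17: W0.I5
cycle 18: W0.I6

Answer: 19 cycles, utilization 17/19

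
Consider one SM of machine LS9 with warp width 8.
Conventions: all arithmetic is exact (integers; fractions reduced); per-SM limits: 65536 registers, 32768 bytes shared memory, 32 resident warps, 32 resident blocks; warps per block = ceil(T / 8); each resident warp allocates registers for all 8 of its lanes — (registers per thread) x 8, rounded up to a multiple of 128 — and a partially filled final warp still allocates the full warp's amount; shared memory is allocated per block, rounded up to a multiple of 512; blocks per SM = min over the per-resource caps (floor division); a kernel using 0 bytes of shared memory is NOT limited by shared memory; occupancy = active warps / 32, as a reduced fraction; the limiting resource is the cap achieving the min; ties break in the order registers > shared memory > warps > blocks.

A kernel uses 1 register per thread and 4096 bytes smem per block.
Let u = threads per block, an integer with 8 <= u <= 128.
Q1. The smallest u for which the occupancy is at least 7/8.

Answer: u = 25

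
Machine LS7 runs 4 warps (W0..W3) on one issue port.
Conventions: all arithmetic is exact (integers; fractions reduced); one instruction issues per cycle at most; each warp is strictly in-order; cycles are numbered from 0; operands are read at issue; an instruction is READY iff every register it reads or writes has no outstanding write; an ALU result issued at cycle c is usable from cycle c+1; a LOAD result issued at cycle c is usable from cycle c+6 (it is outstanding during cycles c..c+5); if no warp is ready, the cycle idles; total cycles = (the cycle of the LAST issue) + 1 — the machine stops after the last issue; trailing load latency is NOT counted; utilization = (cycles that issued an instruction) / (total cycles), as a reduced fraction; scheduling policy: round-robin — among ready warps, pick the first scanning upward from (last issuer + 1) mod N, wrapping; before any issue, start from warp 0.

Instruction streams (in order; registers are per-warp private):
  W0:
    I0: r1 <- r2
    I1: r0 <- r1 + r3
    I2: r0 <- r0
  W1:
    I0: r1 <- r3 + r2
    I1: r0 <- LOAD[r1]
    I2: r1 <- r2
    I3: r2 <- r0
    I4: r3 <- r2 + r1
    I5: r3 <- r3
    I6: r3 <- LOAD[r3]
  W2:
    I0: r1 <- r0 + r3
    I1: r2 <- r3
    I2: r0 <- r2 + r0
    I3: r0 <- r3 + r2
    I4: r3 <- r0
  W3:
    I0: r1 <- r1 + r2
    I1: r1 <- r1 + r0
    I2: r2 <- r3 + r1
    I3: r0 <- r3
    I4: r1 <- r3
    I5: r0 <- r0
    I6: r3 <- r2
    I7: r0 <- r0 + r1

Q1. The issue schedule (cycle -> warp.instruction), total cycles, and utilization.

cycle 0: W0.I0
cycle 1: W1.I0
cycle 2: W2.I0
cycle 3: W3.I0
cycle 4: W0.I1
cycle 5: W1.I1
cycle 6: W2.I1
cycle 7: W3.I1
cycle 8: W0.I2
cycle 9: W1.I2
cycle 10: W2.I2
cycle 11: W3.I2
cycle 12: W1.I3
cycle 13: W2.I3
cycle 14: W3.I3
cycle 15: W1.I4
cycle 16: W2.I4
cycle 17: W3.I4
cycle 18: W1.I5
cycle 19: W3.I5
cycle 20: W1.I6
cycle 21: W3.I6
cycle 22: W3.I7

Answer: 23 cycles, utilization 1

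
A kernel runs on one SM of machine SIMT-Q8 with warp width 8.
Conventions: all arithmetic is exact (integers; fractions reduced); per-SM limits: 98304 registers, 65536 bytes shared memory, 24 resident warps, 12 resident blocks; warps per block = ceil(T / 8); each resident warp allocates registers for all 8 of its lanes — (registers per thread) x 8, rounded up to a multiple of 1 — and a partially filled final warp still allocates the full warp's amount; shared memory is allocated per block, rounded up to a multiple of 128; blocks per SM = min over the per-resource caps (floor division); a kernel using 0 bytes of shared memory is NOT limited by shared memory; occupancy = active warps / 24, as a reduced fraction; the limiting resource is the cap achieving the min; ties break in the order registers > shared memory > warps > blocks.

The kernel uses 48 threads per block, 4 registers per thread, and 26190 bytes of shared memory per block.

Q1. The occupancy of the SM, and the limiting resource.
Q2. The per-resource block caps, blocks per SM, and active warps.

Answer: occupancy 1/2, limited by shared memory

registers: 512 blocks
shared memory: 2 blocks
warps: 4 blocks
blocks: 12 blocks

Answer: 2 blocks, 12 active warps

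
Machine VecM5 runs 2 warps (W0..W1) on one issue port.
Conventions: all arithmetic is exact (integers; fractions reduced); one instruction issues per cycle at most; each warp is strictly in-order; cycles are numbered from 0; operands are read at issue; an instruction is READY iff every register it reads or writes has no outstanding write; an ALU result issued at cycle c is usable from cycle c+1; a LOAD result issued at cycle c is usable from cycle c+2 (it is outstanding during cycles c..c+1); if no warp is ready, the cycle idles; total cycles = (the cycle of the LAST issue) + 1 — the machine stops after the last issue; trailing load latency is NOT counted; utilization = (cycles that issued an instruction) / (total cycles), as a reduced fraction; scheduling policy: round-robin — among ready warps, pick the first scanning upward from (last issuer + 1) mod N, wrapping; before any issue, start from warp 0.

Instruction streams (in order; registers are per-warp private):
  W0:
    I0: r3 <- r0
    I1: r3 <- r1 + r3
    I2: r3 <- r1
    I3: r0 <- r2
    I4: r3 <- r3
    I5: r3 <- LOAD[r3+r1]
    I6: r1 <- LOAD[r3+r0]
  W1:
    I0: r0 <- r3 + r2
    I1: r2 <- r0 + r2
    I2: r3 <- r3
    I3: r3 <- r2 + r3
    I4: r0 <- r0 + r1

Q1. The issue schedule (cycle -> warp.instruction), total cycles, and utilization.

cycle 0: W0.I0
cycle 1: W1.I0
cycle 2: W0.I1
cycle 3: W1.I1
cycle 4: W0.I2
cycle 5: W1.I2
cycle 6: W0.I3
cycle 7: W1.I3
cycle 8: W0.I4
cycle 9: W1.I4
cycle 10: W0.I5
cycle 11: idle
cycle 12: W0.I6

Answer: 13 cycles, utilization 12/13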